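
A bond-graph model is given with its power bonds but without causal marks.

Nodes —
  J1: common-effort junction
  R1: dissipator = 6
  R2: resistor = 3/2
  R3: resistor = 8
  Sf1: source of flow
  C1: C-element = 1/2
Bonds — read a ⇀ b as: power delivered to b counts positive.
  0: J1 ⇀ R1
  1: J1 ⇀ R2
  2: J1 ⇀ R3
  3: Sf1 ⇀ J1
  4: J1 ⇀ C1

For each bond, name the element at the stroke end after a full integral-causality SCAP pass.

β3 stroke at Sf1  (source Sf1 imposes f)
β4 stroke at J1  (prefer integral on C1)
β0 stroke at R1  (J1 effort already set via bond 4)
β1 stroke at R2  (common-e at J1 fixed by 4)
β2 stroke at R3  (0-jn J1 has e-setter on 4)

β0 |R1
β1 |R2
β2 |R3
β3 |Sf1
β4 |J1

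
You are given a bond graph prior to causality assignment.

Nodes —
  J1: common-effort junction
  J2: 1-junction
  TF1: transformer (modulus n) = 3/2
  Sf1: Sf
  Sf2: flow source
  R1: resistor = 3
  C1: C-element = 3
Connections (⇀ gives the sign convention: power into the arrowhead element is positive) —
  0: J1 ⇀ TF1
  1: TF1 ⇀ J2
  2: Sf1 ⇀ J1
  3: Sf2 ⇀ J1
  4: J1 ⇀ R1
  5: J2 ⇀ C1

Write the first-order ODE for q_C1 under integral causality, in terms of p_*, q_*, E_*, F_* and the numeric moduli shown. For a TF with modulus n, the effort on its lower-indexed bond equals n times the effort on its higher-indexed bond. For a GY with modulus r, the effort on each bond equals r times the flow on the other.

bond 2 →Sf1  (Sf1 (Sf) sets flow on bond)
bond 3 →Sf2  (Sf2: flow source, stroke at near end)
bond 5 →J2  (C1 integral (e out))
bond 1 →TF1  (only one flow-in slot at J2)
bond 0 →J1  (TF TF1: opposite of bond 1)
bond 4 →R1  (0-jn J1 has e-setter on 0)

dq_C1/dt = 3*F_Sf1/2 + 3*F_Sf2/2 - q_C1/4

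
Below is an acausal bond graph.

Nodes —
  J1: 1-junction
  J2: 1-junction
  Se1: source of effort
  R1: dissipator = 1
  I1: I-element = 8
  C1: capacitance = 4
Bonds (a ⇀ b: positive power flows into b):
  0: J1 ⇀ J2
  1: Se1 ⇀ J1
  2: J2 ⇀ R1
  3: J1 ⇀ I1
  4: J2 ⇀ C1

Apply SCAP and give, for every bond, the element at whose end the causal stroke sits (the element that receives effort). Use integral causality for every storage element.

#1 |J1  (source Se1 imposes e)
#3 |I1  (I1 integral (f out))
#0 |J1  (common-f at J1 fixed by 3)
#2 |J2  (J2: bond 0 brought flow, rest push out)
#4 |J2  (common-f at J2 fixed by 0)

bond 0 stroke at J1
bond 1 stroke at J1
bond 2 stroke at J2
bond 3 stroke at I1
bond 4 stroke at J2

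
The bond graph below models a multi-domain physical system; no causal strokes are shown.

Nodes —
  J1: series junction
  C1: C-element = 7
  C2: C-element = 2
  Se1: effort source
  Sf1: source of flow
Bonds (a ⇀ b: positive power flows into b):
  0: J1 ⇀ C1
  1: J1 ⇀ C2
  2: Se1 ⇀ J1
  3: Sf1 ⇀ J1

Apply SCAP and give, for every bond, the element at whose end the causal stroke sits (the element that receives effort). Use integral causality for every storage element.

#2 →J1  (source Se1 imposes e)
#3 →Sf1  (Sf1 (Sf) sets flow on bond)
#0 →J1  (common-f at J1 fixed by 3)
#1 →J1  (J1 flow already set via bond 3)

b0 stroke at J1
b1 stroke at J1
b2 stroke at J1
b3 stroke at Sf1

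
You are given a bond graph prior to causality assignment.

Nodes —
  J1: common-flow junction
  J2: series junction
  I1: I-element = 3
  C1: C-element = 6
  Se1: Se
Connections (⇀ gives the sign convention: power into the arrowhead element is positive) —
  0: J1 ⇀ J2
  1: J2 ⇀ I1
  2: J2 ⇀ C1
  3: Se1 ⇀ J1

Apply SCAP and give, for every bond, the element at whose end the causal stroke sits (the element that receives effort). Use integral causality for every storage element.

b3 |J1  (Se1 (Se) sets effort on bond)
b0 |J2  (only one flow-in slot at J1)
b1 |I1  (prefer integral on I1)
b2 |J2  (1-jn J2 has f-setter on 1)

bond 0 stroke at J2
bond 1 stroke at I1
bond 2 stroke at J2
bond 3 stroke at J1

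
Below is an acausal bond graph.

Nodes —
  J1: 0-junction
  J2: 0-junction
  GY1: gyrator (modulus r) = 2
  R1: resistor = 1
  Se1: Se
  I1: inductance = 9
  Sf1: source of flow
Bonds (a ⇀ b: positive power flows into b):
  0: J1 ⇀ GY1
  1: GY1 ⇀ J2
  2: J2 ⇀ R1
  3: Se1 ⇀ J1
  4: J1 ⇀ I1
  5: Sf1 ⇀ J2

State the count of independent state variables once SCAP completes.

bond 3 |J1  (Se1: effort source, stroke at far end)
bond 5 |Sf1  (source Sf1 imposes f)
bond 0 |GY1  (common-e at J1 fixed by 3)
bond 4 |I1  (0-jn J1 has e-setter on 3)
bond 1 |GY1  (GY1 both-in/both-out from 0)
bond 2 |J2  (J2 needs exactly one e-in)

1  (I1 all integral)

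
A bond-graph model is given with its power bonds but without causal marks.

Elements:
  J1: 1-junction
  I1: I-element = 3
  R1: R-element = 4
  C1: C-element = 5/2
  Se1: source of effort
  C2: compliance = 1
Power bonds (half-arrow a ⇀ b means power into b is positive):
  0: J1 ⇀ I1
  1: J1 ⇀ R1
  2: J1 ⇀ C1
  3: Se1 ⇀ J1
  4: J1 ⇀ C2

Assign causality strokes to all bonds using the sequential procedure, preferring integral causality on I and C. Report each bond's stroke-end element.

#3 stroke at J1  (Se1 fixes effort; stroke away)
#0 stroke at I1  (I1 outputs flow p/I1)
#1 stroke at J1  (J1 flow already set via bond 0)
#2 stroke at J1  (common-f at J1 fixed by 0)
#4 stroke at J1  (J1: bond 0 brought flow, rest push out)

b0 →I1
b1 →J1
b2 →J1
b3 →J1
b4 →J1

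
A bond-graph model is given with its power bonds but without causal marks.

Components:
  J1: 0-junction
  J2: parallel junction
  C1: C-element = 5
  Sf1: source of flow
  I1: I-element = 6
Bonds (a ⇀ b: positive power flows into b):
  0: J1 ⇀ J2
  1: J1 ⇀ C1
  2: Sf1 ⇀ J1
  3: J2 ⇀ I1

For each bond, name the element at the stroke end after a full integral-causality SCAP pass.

bond 0 stroke→J2
bond 1 stroke→J1
bond 2 stroke→Sf1
bond 3 stroke→I1

bond 2 stroke at Sf1  (source Sf1 imposes f)
bond 1 stroke at J1  (prefer integral on C1)
bond 0 stroke at J2  (J1 effort already set via bond 1)
bond 3 stroke at I1  (J2: bond 0 brought effort, rest push out)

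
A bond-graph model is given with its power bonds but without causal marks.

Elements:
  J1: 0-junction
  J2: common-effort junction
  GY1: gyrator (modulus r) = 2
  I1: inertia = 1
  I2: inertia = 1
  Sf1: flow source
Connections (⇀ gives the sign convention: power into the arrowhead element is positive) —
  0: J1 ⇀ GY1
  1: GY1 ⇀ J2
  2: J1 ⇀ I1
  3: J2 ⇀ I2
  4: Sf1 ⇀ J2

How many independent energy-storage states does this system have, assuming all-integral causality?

2  (I1, I2 all integral)

bond 4 stroke at Sf1  (Sf1 fixes flow; stroke at Sf1)
bond 2 stroke at I1  (I1 outputs flow p/I1)
bond 0 stroke at J1  (J1: last free bond brings effort in)
bond 1 stroke at J2  (through GY1, causality inverts; strokes same side of GY1)
bond 3 stroke at I2  (J2: bond 1 brought effort, rest push out)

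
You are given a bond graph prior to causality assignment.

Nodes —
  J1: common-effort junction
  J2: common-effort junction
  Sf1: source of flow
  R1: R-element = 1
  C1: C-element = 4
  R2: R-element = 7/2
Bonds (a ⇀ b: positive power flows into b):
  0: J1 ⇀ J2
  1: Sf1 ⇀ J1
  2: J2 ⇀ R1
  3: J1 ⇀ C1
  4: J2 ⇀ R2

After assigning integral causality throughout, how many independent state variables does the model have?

#1 stroke at Sf1  (Sf1 (Sf) sets flow on bond)
#3 stroke at J1  (prefer integral on C1)
#0 stroke at J2  (J1 effort already set via bond 3)
#2 stroke at R1  (common-e at J2 fixed by 0)
#4 stroke at R2  (J2 effort already set via bond 0)

1  (C1 all integral)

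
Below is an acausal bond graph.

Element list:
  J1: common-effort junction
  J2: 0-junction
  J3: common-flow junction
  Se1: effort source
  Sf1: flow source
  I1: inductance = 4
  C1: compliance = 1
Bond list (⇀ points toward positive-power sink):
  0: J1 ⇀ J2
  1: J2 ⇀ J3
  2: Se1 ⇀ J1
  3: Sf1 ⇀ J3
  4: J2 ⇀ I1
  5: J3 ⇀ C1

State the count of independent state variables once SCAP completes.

#2 stroke→J1  (Se1: effort source, stroke at far end)
#3 stroke→Sf1  (source Sf1 imposes f)
#0 stroke→J2  (common-e at J1 fixed by 2)
#1 stroke→J3  (J2: bond 0 brought effort, rest push out)
#4 stroke→I1  (common-e at J2 fixed by 0)
#5 stroke→J3  (J3: bond 3 brought flow, rest push out)

2  (C1, I1 all integral)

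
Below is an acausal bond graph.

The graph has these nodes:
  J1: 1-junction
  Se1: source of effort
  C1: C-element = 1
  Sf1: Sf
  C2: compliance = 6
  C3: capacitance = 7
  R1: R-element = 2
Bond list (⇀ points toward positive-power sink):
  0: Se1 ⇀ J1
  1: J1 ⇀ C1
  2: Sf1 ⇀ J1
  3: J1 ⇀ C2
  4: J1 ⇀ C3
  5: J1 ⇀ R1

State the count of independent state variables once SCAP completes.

#0 |J1  (Se1 fixes effort; stroke away)
#2 |Sf1  (Sf1 (Sf) sets flow on bond)
#1 |J1  (J1 flow already set via bond 2)
#3 |J1  (J1: bond 2 brought flow, rest push out)
#4 |J1  (J1: bond 2 brought flow, rest push out)
#5 |J1  (J1 flow already set via bond 2)

3  (C1, C2, C3 all integral)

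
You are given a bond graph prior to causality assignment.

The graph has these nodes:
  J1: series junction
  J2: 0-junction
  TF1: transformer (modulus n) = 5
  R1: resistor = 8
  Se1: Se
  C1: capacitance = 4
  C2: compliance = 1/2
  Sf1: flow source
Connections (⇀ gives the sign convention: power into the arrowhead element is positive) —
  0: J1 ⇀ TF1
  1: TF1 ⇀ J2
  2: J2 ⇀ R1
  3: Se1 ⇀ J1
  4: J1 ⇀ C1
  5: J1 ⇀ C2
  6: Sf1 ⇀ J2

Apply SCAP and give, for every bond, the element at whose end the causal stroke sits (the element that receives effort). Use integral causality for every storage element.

b3 →J1  (Se1: effort source, stroke at far end)
b6 →Sf1  (source Sf1 imposes f)
b4 →J1  (C1 integral (e out))
b5 →J1  (C2 outputs effort q/C2)
b0 →TF1  (J1 needs exactly one f-in)
b1 →J2  (through TF1, causality passes straight; one stroke at TF1)
b2 →R1  (common-e at J2 fixed by 1)

bond 0 |TF1
bond 1 |J2
bond 2 |R1
bond 3 |J1
bond 4 |J1
bond 5 |J1
bond 6 |Sf1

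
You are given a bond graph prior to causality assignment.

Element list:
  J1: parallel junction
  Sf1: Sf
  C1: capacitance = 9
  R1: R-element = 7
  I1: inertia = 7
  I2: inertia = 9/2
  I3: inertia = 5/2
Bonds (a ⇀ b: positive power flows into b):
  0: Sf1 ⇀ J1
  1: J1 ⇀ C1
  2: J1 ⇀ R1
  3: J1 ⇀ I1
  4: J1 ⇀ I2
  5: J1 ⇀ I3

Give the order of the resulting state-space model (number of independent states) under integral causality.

b0 stroke at Sf1  (Sf1: flow source, stroke at near end)
b1 stroke at J1  (C1: C, integral causality)
b2 stroke at R1  (0-jn J1 has e-setter on 1)
b3 stroke at I1  (J1 effort already set via bond 1)
b4 stroke at I2  (J1 effort already set via bond 1)
b5 stroke at I3  (J1: bond 1 brought effort, rest push out)

4  (C1, I1, I2, I3 all integral)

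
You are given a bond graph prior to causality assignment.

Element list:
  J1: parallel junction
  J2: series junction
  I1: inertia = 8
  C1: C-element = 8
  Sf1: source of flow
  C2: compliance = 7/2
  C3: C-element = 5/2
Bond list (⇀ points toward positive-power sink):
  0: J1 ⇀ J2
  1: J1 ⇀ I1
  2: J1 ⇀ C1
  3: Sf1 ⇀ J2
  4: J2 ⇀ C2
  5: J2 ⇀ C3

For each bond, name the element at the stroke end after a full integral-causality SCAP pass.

#0 stroke at J2
#1 stroke at I1
#2 stroke at J1
#3 stroke at Sf1
#4 stroke at J2
#5 stroke at J2

b3 stroke→Sf1  (Sf1 (Sf) sets flow on bond)
b0 stroke→J2  (common-f at J2 fixed by 3)
b4 stroke→J2  (1-jn J2 has f-setter on 3)
b5 stroke→J2  (common-f at J2 fixed by 3)
b1 stroke→I1  (I1 outputs flow p/I1)
b2 stroke→J1  (J1 needs exactly one e-in)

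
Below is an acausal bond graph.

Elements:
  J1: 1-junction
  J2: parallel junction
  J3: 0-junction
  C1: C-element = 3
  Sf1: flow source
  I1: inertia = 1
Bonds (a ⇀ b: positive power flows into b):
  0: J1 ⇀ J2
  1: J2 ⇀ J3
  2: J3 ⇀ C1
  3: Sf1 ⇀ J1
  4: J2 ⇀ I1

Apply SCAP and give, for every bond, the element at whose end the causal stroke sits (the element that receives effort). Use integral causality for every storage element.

β0 stroke at J1
β1 stroke at J2
β2 stroke at J3
β3 stroke at Sf1
β4 stroke at I1

#3 stroke→Sf1  (Sf1 fixes flow; stroke at Sf1)
#0 stroke→J1  (J1 flow already set via bond 3)
#2 stroke→J3  (C1 integral (e out))
#1 stroke→J2  (0-jn J3 has e-setter on 2)
#4 stroke→I1  (J2: bond 1 brought effort, rest push out)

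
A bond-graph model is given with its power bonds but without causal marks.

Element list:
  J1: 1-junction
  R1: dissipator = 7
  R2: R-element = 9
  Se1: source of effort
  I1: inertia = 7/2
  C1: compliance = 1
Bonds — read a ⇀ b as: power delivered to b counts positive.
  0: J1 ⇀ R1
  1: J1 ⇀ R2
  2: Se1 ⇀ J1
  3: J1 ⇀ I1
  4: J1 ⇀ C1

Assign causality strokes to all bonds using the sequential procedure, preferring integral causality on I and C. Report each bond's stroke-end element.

β0 stroke at J1
β1 stroke at J1
β2 stroke at J1
β3 stroke at I1
β4 stroke at J1

β2 |J1  (Se1 fixes effort; stroke away)
β3 |I1  (prefer integral on I1)
β0 |J1  (1-jn J1 has f-setter on 3)
β1 |J1  (J1: bond 3 brought flow, rest push out)
β4 |J1  (common-f at J1 fixed by 3)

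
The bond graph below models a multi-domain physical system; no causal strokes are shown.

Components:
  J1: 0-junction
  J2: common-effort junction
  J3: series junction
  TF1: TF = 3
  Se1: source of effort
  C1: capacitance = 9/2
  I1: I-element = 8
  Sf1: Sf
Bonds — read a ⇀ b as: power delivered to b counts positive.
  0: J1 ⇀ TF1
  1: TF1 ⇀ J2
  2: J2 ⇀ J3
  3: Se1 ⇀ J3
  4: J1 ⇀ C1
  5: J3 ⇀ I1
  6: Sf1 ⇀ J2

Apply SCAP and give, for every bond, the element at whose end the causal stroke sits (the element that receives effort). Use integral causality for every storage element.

b0 stroke→TF1
b1 stroke→J2
b2 stroke→J3
b3 stroke→J3
b4 stroke→J1
b5 stroke→I1
b6 stroke→Sf1

#3 stroke at J3  (source Se1 imposes e)
#6 stroke at Sf1  (Sf1 (Sf) sets flow on bond)
#4 stroke at J1  (C1: C, integral causality)
#0 stroke at TF1  (common-e at J1 fixed by 4)
#1 stroke at J2  (TF1: transformer flips bond 0)
#2 stroke at J3  (common-e at J2 fixed by 1)
#5 stroke at I1  (only one flow-in slot at J3)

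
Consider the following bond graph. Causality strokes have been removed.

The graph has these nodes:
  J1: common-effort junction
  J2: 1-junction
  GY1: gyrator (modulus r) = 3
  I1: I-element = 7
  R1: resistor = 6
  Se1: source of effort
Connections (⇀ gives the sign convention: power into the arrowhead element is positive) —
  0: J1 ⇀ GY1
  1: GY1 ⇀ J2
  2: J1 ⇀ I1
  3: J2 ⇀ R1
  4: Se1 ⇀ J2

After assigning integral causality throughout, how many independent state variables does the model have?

1  (I1 all integral)

bond 4 stroke at J2  (Se1 fixes effort; stroke away)
bond 2 stroke at I1  (I1 integral (f out))
bond 0 stroke at J1  (J1: last free bond brings effort in)
bond 1 stroke at J2  (GY GY1: same side as bond 0)
bond 3 stroke at R1  (only one flow-in slot at J2)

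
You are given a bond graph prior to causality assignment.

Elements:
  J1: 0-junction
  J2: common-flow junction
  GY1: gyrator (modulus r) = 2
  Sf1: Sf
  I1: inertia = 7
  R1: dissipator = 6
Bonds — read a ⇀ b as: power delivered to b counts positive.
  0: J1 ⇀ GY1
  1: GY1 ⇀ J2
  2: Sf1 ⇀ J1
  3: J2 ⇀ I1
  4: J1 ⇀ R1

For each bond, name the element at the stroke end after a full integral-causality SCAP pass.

bond 2 →Sf1  (Sf1: flow source, stroke at near end)
bond 3 →I1  (I1: I, integral causality)
bond 1 →J2  (J2 flow already set via bond 3)
bond 0 →J1  (through GY1, causality inverts; strokes same side of GY1)
bond 4 →R1  (J1 effort already set via bond 0)

β0 |J1
β1 |J2
β2 |Sf1
β3 |I1
β4 |R1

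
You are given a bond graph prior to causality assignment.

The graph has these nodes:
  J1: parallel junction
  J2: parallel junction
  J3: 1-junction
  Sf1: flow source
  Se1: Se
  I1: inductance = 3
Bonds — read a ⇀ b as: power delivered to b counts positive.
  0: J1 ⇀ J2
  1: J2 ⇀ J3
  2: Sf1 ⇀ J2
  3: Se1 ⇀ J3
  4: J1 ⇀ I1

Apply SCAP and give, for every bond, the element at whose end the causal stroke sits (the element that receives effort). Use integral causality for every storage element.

bond 0 stroke at J1
bond 1 stroke at J2
bond 2 stroke at Sf1
bond 3 stroke at J3
bond 4 stroke at I1

#2 stroke→Sf1  (source Sf1 imposes f)
#3 stroke→J3  (Se1 fixes effort; stroke away)
#1 stroke→J2  (only one flow-in slot at J3)
#0 stroke→J1  (common-e at J2 fixed by 1)
#4 stroke→I1  (J1: bond 0 brought effort, rest push out)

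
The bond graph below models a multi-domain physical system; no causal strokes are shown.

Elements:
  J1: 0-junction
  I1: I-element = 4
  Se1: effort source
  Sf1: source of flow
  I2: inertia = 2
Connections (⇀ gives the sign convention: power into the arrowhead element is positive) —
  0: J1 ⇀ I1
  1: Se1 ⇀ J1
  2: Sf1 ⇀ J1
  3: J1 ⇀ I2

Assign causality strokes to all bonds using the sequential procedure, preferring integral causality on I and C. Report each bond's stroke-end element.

bond 1 stroke→J1  (Se1 fixes effort; stroke away)
bond 2 stroke→Sf1  (source Sf1 imposes f)
bond 0 stroke→I1  (common-e at J1 fixed by 1)
bond 3 stroke→I2  (J1 effort already set via bond 1)

β0 |I1
β1 |J1
β2 |Sf1
β3 |I2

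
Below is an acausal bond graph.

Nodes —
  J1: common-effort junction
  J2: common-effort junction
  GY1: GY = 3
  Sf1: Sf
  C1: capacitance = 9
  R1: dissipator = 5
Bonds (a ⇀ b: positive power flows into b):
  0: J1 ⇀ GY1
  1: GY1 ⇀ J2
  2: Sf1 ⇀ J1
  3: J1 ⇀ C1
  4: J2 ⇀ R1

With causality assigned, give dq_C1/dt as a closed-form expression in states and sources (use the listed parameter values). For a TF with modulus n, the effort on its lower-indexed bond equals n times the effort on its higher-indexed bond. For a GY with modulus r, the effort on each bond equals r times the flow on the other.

β2 |Sf1  (Sf1 (Sf) sets flow on bond)
β3 |J1  (C1: C, integral causality)
β0 |GY1  (J1 effort already set via bond 3)
β1 |GY1  (through GY1, causality inverts; strokes same side of GY1)
β4 |J2  (only one effort-in slot at J2)

dq_C1/dt = F_Sf1 - 5*q_C1/81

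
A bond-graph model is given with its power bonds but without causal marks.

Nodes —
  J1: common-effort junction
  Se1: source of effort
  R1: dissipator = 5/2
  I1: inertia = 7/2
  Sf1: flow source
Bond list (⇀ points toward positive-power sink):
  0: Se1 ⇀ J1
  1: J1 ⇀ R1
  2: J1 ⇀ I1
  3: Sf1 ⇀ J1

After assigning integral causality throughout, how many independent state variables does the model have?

#0 stroke→J1  (Se1 fixes effort; stroke away)
#3 stroke→Sf1  (Sf1 (Sf) sets flow on bond)
#1 stroke→R1  (J1: bond 0 brought effort, rest push out)
#2 stroke→I1  (0-jn J1 has e-setter on 0)

1  (I1 all integral)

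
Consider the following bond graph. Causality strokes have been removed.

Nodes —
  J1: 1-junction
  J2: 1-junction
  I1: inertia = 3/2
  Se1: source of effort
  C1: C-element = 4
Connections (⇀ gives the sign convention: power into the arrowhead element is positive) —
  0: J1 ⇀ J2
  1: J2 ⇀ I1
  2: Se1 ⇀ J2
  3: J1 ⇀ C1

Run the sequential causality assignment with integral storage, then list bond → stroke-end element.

β0 |J2
β1 |I1
β2 |J2
β3 |J1

bond 2 stroke at J2  (Se1: effort source, stroke at far end)
bond 1 stroke at I1  (prefer integral on I1)
bond 0 stroke at J2  (J2: bond 1 brought flow, rest push out)
bond 3 stroke at J1  (J1: bond 0 brought flow, rest push out)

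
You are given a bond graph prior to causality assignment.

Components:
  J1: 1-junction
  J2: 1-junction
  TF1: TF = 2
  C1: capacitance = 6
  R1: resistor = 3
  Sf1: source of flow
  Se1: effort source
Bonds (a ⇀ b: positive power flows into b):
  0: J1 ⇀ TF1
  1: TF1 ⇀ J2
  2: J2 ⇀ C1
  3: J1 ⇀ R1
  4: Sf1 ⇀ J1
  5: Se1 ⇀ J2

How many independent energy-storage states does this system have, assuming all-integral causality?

#4 stroke→Sf1  (Sf1 fixes flow; stroke at Sf1)
#5 stroke→J2  (Se1 fixes effort; stroke away)
#0 stroke→J1  (J1 flow already set via bond 4)
#3 stroke→J1  (J1 flow already set via bond 4)
#1 stroke→TF1  (TF TF1: opposite of bond 0)
#2 stroke→J2  (common-f at J2 fixed by 1)

1  (C1 all integral)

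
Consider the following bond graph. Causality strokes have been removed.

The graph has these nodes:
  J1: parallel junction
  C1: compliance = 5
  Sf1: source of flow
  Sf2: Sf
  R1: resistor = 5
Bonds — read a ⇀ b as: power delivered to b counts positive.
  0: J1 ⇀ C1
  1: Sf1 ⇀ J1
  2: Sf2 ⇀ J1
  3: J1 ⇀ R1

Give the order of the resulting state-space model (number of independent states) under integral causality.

bond 1 |Sf1  (source Sf1 imposes f)
bond 2 |Sf2  (Sf2 fixes flow; stroke at Sf2)
bond 0 |J1  (C1 integral (e out))
bond 3 |R1  (0-jn J1 has e-setter on 0)

1  (C1 all integral)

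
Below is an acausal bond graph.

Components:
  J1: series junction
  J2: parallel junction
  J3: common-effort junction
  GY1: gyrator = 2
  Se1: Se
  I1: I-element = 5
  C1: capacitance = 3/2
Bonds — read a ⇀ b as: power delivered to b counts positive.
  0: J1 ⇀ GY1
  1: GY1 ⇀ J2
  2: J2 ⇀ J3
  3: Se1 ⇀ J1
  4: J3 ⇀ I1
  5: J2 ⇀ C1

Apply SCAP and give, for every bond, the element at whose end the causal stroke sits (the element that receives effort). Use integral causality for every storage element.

β3 stroke→J1  (source Se1 imposes e)
β0 stroke→GY1  (only one flow-in slot at J1)
β1 stroke→GY1  (GY1 both-in/both-out from 0)
β4 stroke→I1  (prefer integral on I1)
β2 stroke→J3  (only one effort-in slot at J3)
β5 stroke→J2  (J2: last free bond brings effort in)

#0 |GY1
#1 |GY1
#2 |J3
#3 |J1
#4 |I1
#5 |J2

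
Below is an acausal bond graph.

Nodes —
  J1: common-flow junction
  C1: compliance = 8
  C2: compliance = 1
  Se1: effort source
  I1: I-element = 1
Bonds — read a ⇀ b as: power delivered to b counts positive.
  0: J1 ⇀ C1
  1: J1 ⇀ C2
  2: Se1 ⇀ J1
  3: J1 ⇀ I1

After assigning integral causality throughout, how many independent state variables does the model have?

#2 stroke→J1  (Se1 fixes effort; stroke away)
#0 stroke→J1  (C1: C, integral causality)
#1 stroke→J1  (C2: C, integral causality)
#3 stroke→I1  (only one flow-in slot at J1)

3  (C1, C2, I1 all integral)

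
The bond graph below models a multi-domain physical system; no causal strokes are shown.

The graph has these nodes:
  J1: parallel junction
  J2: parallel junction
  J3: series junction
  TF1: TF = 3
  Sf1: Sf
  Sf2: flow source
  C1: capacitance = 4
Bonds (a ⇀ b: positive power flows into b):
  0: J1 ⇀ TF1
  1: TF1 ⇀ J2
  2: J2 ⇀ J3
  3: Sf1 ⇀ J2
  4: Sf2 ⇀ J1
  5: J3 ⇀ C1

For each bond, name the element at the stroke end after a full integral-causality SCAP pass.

#3 →Sf1  (Sf1 fixes flow; stroke at Sf1)
#4 →Sf2  (Sf2 (Sf) sets flow on bond)
#0 →J1  (closing 0-jn rule on J1)
#1 →TF1  (TF TF1: opposite of bond 0)
#2 →J2  (closing 0-jn rule on J2)
#5 →J3  (1-jn J3 has f-setter on 2)

#0 stroke→J1
#1 stroke→TF1
#2 stroke→J2
#3 stroke→Sf1
#4 stroke→Sf2
#5 stroke→J3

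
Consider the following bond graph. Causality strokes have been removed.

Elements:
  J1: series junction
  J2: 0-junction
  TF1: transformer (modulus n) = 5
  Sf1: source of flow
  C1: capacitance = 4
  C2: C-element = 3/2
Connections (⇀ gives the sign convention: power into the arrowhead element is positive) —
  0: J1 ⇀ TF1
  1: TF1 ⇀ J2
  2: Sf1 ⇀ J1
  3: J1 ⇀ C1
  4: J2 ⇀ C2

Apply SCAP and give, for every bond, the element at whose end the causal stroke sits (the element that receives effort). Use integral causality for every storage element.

β2 |Sf1  (Sf1 fixes flow; stroke at Sf1)
β0 |J1  (common-f at J1 fixed by 2)
β3 |J1  (J1: bond 2 brought flow, rest push out)
β1 |TF1  (through TF1, causality passes straight; one stroke at TF1)
β4 |J2  (only one effort-in slot at J2)

β0 stroke→J1
β1 stroke→TF1
β2 stroke→Sf1
β3 stroke→J1
β4 stroke→J2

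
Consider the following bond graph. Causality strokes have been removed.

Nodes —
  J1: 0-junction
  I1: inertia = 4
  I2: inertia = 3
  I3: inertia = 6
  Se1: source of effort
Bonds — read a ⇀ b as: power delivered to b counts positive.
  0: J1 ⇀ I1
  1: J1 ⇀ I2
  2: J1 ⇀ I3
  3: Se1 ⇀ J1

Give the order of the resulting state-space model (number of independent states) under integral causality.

#3 stroke at J1  (Se1 fixes effort; stroke away)
#0 stroke at I1  (J1: bond 3 brought effort, rest push out)
#1 stroke at I2  (common-e at J1 fixed by 3)
#2 stroke at I3  (J1 effort already set via bond 3)

3  (I1, I2, I3 all integral)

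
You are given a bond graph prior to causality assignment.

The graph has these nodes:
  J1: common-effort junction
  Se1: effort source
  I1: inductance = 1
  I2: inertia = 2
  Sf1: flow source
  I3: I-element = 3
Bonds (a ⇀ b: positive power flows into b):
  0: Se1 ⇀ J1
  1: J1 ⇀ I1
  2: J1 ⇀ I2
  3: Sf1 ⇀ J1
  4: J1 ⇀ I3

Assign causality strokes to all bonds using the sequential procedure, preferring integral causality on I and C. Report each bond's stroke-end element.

bond 0 |J1
bond 1 |I1
bond 2 |I2
bond 3 |Sf1
bond 4 |I3

bond 0 →J1  (Se1 fixes effort; stroke away)
bond 3 →Sf1  (Sf1: flow source, stroke at near end)
bond 1 →I1  (0-jn J1 has e-setter on 0)
bond 2 →I2  (J1 effort already set via bond 0)
bond 4 →I3  (J1: bond 0 brought effort, rest push out)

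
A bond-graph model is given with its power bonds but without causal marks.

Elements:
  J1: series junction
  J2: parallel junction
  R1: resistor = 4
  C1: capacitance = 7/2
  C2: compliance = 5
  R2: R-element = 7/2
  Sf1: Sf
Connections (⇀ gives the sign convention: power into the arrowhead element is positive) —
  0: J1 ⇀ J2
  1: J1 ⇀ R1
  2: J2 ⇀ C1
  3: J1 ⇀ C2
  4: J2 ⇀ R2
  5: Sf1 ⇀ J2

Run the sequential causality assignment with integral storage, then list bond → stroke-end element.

β5 stroke at Sf1  (Sf1: flow source, stroke at near end)
β2 stroke at J2  (C1 integral (e out))
β0 stroke at J1  (J2: bond 2 brought effort, rest push out)
β4 stroke at R2  (common-e at J2 fixed by 2)
β3 stroke at J1  (C2 outputs effort q/C2)
β1 stroke at R1  (J1 needs exactly one f-in)

bond 0 stroke→J1
bond 1 stroke→R1
bond 2 stroke→J2
bond 3 stroke→J1
bond 4 stroke→R2
bond 5 stroke→Sf1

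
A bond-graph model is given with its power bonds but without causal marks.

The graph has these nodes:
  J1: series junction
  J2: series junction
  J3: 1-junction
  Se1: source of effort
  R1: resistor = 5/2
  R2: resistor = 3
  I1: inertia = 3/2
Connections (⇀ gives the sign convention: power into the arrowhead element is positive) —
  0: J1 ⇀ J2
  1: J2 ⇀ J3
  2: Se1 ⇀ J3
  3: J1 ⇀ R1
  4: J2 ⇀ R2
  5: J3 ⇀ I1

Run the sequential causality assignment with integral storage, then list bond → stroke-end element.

bond 2 →J3  (Se1 (Se) sets effort on bond)
bond 5 →I1  (prefer integral on I1)
bond 1 →J3  (1-jn J3 has f-setter on 5)
bond 0 →J2  (J2: bond 1 brought flow, rest push out)
bond 4 →J2  (1-jn J2 has f-setter on 1)
bond 3 →J1  (J1 flow already set via bond 0)

#0 stroke→J2
#1 stroke→J3
#2 stroke→J3
#3 stroke→J1
#4 stroke→J2
#5 stroke→I1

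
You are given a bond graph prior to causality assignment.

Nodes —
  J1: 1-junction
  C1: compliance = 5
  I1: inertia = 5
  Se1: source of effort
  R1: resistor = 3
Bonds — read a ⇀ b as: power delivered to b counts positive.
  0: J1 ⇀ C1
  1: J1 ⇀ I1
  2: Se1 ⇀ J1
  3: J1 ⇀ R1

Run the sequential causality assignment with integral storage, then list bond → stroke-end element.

b0 stroke at J1
b1 stroke at I1
b2 stroke at J1
b3 stroke at J1

#2 →J1  (Se1 (Se) sets effort on bond)
#0 →J1  (C1 outputs effort q/C1)
#1 →I1  (I1 outputs flow p/I1)
#3 →J1  (J1: bond 1 brought flow, rest push out)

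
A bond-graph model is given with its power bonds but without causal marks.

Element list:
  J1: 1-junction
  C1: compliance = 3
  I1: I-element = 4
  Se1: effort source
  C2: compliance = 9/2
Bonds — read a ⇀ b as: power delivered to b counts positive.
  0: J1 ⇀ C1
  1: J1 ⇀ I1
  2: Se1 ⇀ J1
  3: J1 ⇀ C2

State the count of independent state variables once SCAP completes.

b2 →J1  (source Se1 imposes e)
b0 →J1  (prefer integral on C1)
b1 →I1  (I1 integral (f out))
b3 →J1  (J1: bond 1 brought flow, rest push out)

3  (C1, C2, I1 all integral)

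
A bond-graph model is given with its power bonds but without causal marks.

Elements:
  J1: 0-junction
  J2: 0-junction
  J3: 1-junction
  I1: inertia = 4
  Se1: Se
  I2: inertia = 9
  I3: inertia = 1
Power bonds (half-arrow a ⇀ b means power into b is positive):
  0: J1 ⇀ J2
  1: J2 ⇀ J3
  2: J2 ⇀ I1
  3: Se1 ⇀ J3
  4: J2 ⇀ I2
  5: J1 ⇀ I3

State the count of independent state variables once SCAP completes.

bond 3 stroke→J3  (source Se1 imposes e)
bond 1 stroke→J2  (only one flow-in slot at J3)
bond 0 stroke→J1  (common-e at J2 fixed by 1)
bond 2 stroke→I1  (common-e at J2 fixed by 1)
bond 4 stroke→I2  (J2 effort already set via bond 1)
bond 5 stroke→I3  (J1 effort already set via bond 0)

3  (I1, I2, I3 all integral)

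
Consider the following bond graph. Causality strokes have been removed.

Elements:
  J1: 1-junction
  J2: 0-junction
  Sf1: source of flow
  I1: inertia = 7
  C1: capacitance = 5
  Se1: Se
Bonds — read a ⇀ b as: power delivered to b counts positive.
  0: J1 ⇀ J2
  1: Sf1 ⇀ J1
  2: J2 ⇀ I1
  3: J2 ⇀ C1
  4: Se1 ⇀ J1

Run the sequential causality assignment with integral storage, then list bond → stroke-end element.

b1 stroke at Sf1  (Sf1: flow source, stroke at near end)
b4 stroke at J1  (Se1 fixes effort; stroke away)
b0 stroke at J1  (common-f at J1 fixed by 1)
b2 stroke at I1  (prefer integral on I1)
b3 stroke at J2  (only one effort-in slot at J2)

bond 0 stroke at J1
bond 1 stroke at Sf1
bond 2 stroke at I1
bond 3 stroke at J2
bond 4 stroke at J1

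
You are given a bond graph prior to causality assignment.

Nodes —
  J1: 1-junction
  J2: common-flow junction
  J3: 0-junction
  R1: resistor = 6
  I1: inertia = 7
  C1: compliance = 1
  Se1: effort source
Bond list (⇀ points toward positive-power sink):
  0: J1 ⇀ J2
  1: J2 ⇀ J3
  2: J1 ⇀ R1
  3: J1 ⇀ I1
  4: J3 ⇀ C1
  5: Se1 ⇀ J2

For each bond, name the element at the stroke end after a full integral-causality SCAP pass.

β5 stroke→J2  (Se1 fixes effort; stroke away)
β3 stroke→I1  (I1 integral (f out))
β0 stroke→J1  (1-jn J1 has f-setter on 3)
β2 stroke→J1  (J1: bond 3 brought flow, rest push out)
β1 stroke→J2  (1-jn J2 has f-setter on 0)
β4 stroke→J3  (only one effort-in slot at J3)

β0 stroke at J1
β1 stroke at J2
β2 stroke at J1
β3 stroke at I1
β4 stroke at J3
β5 stroke at J2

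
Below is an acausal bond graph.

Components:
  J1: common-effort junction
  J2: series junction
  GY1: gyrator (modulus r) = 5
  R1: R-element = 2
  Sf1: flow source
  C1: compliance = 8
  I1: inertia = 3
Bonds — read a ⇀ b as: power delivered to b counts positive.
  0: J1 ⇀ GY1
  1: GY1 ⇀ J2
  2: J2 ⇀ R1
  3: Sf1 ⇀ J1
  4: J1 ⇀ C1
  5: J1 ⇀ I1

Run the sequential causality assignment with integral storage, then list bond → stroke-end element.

β3 →Sf1  (source Sf1 imposes f)
β4 →J1  (C1 integral (e out))
β0 →GY1  (common-e at J1 fixed by 4)
β5 →I1  (0-jn J1 has e-setter on 4)
β1 →GY1  (GY1 both-in/both-out from 0)
β2 →J2  (J2: bond 1 brought flow, rest push out)

#0 stroke→GY1
#1 stroke→GY1
#2 stroke→J2
#3 stroke→Sf1
#4 stroke→J1
#5 stroke→I1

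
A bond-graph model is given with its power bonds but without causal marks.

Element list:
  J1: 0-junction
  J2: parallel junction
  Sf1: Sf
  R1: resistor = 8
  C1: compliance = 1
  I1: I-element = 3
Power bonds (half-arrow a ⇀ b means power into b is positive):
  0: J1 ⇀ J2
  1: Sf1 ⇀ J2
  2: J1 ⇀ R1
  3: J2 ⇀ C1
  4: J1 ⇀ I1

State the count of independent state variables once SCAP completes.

β1 →Sf1  (Sf1: flow source, stroke at near end)
β3 →J2  (C1 integral (e out))
β0 →J1  (J2: bond 3 brought effort, rest push out)
β2 →R1  (common-e at J1 fixed by 0)
β4 →I1  (0-jn J1 has e-setter on 0)

2  (C1, I1 all integral)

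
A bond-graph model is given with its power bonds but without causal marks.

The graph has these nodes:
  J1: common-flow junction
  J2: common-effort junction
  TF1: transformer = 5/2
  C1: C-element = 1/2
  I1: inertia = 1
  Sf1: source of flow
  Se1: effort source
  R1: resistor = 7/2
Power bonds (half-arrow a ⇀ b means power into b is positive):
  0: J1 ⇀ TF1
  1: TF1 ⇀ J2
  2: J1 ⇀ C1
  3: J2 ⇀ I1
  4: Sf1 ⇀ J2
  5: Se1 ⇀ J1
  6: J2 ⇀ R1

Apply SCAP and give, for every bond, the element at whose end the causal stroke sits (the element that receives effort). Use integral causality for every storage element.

b4 stroke→Sf1  (Sf1 (Sf) sets flow on bond)
b5 stroke→J1  (source Se1 imposes e)
b2 stroke→J1  (C1 outputs effort q/C1)
b0 stroke→TF1  (closing 1-jn rule on J1)
b1 stroke→J2  (TF1: transformer flips bond 0)
b3 stroke→I1  (common-e at J2 fixed by 1)
b6 stroke→R1  (0-jn J2 has e-setter on 1)

#0 →TF1
#1 →J2
#2 →J1
#3 →I1
#4 →Sf1
#5 →J1
#6 →R1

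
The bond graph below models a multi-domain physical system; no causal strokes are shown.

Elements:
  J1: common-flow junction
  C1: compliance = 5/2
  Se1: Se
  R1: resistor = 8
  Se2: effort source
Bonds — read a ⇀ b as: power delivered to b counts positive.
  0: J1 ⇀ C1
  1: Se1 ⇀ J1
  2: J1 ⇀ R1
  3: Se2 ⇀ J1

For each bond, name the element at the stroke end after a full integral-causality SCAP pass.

#1 →J1  (source Se1 imposes e)
#3 →J1  (Se2 fixes effort; stroke away)
#0 →J1  (C1 integral (e out))
#2 →R1  (only one flow-in slot at J1)

bond 0 |J1
bond 1 |J1
bond 2 |R1
bond 3 |J1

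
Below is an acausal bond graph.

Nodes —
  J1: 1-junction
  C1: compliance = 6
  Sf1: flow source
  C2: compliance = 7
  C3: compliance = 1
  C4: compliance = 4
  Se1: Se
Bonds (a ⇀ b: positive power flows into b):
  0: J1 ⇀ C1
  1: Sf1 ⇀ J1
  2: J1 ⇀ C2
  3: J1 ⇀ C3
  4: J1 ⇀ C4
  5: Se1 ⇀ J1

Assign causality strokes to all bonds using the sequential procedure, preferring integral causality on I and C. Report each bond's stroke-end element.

β1 stroke at Sf1  (source Sf1 imposes f)
β5 stroke at J1  (Se1 fixes effort; stroke away)
β0 stroke at J1  (J1: bond 1 brought flow, rest push out)
β2 stroke at J1  (J1: bond 1 brought flow, rest push out)
β3 stroke at J1  (J1 flow already set via bond 1)
β4 stroke at J1  (J1 flow already set via bond 1)

bond 0 →J1
bond 1 →Sf1
bond 2 →J1
bond 3 →J1
bond 4 →J1
bond 5 →J1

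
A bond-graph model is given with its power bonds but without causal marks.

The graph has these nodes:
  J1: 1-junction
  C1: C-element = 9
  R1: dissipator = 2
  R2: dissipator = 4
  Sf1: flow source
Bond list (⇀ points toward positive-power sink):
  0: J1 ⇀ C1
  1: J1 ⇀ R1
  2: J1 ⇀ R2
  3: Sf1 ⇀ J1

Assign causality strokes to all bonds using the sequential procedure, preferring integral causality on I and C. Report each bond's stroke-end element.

#3 stroke→Sf1  (source Sf1 imposes f)
#0 stroke→J1  (J1: bond 3 brought flow, rest push out)
#1 stroke→J1  (1-jn J1 has f-setter on 3)
#2 stroke→J1  (common-f at J1 fixed by 3)

b0 stroke→J1
b1 stroke→J1
b2 stroke→J1
b3 stroke→Sf1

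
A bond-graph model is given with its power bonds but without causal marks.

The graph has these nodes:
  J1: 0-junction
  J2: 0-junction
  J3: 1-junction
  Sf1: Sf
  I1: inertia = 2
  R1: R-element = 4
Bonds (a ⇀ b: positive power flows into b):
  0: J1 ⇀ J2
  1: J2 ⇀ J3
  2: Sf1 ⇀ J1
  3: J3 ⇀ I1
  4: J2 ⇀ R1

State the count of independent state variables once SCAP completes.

1  (I1 all integral)

β2 |Sf1  (Sf1 fixes flow; stroke at Sf1)
β0 |J1  (J1: last free bond brings effort in)
β3 |I1  (I1 outputs flow p/I1)
β1 |J3  (common-f at J3 fixed by 3)
β4 |J2  (J2 needs exactly one e-in)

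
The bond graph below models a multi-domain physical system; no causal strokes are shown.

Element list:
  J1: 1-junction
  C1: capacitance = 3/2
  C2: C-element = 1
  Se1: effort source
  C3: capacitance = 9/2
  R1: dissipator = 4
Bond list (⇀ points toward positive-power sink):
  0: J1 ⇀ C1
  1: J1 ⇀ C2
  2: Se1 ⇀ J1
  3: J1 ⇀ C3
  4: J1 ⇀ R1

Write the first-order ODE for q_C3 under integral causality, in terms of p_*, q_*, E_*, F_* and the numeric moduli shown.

dq_C3/dt = E_Se1/4 - q_C1/6 - q_C2/4 - q_C3/18

#2 stroke→J1  (source Se1 imposes e)
#0 stroke→J1  (C1 outputs effort q/C1)
#1 stroke→J1  (C2 integral (e out))
#3 stroke→J1  (C3 outputs effort q/C3)
#4 stroke→R1  (only one flow-in slot at J1)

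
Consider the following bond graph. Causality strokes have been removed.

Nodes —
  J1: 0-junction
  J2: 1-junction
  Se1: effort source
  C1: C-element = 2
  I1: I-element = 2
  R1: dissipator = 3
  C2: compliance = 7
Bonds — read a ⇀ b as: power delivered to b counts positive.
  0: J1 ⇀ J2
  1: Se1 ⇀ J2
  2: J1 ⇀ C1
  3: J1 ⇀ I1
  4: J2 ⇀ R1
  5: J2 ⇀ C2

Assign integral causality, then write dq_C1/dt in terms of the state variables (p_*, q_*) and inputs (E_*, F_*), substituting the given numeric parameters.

b1 stroke→J2  (Se1 (Se) sets effort on bond)
b2 stroke→J1  (C1 integral (e out))
b0 stroke→J2  (J1 effort already set via bond 2)
b3 stroke→I1  (J1 effort already set via bond 2)
b5 stroke→J2  (C2 outputs effort q/C2)
b4 stroke→R1  (only one flow-in slot at J2)

dq_C1/dt = -E_Se1/3 - p_I1/2 - q_C1/6 + q_C2/21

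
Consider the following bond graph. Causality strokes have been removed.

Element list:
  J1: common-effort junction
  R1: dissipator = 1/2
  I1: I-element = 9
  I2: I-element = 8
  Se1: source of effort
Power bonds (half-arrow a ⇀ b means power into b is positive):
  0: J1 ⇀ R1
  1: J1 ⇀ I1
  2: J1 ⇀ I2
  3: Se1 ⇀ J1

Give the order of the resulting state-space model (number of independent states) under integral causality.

β3 |J1  (Se1 (Se) sets effort on bond)
β0 |R1  (0-jn J1 has e-setter on 3)
β1 |I1  (J1 effort already set via bond 3)
β2 |I2  (J1 effort already set via bond 3)

2  (I1, I2 all integral)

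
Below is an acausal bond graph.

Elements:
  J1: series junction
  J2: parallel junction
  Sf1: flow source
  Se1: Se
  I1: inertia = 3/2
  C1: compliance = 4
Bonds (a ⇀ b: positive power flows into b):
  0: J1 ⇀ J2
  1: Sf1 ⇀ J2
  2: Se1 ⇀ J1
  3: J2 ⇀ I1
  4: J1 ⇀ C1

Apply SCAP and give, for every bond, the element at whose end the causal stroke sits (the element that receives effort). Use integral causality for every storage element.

β0 stroke at J2
β1 stroke at Sf1
β2 stroke at J1
β3 stroke at I1
β4 stroke at J1

bond 1 stroke→Sf1  (Sf1 fixes flow; stroke at Sf1)
bond 2 stroke→J1  (Se1 (Se) sets effort on bond)
bond 3 stroke→I1  (I1 integral (f out))
bond 0 stroke→J2  (closing 0-jn rule on J2)
bond 4 stroke→J1  (common-f at J1 fixed by 0)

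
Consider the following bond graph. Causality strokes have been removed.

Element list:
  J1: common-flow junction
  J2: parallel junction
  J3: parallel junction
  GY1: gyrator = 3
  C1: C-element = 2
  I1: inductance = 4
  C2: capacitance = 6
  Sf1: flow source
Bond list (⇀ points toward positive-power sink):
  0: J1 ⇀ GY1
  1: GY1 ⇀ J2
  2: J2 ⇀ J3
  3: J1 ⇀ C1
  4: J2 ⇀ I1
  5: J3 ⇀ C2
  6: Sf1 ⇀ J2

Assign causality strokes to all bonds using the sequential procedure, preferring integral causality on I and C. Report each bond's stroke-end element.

β0 →GY1
β1 →GY1
β2 →J2
β3 →J1
β4 →I1
β5 →J3
β6 →Sf1

β6 stroke→Sf1  (Sf1 fixes flow; stroke at Sf1)
β3 stroke→J1  (C1 integral (e out))
β0 stroke→GY1  (J1: last free bond brings flow in)
β1 stroke→GY1  (GY1: gyrator matches bond 0)
β4 stroke→I1  (I1: I, integral causality)
β2 stroke→J2  (J2: last free bond brings effort in)
β5 stroke→J3  (J3 needs exactly one e-in)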